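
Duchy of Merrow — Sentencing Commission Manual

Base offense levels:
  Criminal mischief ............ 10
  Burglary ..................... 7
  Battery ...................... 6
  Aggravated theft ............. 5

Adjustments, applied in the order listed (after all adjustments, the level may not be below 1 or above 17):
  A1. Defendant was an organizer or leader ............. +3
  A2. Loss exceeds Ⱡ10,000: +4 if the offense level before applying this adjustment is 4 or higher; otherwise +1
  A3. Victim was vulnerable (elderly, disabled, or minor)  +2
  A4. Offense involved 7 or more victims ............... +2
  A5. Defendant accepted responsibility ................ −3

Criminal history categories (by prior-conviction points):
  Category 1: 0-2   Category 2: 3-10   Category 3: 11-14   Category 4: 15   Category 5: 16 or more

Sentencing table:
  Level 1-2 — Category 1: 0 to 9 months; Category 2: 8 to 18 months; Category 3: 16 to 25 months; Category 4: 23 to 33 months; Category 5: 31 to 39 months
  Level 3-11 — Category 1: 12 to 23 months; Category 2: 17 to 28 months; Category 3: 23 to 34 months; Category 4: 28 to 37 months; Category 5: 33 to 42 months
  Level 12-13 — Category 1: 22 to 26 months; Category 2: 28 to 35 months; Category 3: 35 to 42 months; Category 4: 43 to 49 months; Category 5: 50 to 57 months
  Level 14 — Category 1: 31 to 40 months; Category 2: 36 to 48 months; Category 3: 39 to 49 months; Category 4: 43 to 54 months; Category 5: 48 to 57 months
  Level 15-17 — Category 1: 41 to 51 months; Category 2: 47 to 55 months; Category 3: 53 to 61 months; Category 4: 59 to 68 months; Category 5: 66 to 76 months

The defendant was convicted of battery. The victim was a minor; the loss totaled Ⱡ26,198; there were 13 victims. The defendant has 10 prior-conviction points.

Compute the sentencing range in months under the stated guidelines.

Base offense level for battery: 6.
A1 does not apply.
A2 applies (level before this adjustment is 6 ≥ 4, so +4): 6 + 4 = 10.
A3 applies: 10 + 2 = 12.
A4 applies: 12 + 2 = 14.
Final offense level: 14.
Criminal history: 10 prior points → Category 2 (3-10).
Level 14 falls in the 14 band.
Grid: Level 14 × Category 2 = 36-48 months.

36-48 months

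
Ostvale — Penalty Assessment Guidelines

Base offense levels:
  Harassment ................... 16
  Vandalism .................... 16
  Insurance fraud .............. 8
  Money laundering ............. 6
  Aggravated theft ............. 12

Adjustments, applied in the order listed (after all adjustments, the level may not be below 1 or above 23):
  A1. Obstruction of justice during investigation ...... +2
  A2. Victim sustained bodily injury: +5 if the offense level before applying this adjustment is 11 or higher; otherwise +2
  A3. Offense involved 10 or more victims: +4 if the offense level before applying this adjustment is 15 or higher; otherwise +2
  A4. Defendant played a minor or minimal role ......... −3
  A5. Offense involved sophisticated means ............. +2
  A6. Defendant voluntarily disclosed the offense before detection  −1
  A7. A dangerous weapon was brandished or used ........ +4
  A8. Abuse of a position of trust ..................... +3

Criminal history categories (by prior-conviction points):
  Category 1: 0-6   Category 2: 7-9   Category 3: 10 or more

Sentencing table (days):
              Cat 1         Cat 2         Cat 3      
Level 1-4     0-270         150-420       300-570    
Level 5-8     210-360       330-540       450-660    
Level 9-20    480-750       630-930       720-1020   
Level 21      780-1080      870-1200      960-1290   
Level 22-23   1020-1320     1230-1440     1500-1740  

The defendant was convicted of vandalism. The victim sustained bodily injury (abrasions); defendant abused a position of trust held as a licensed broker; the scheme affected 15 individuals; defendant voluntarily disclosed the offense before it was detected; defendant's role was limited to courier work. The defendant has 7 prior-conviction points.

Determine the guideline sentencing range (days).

1230-1440 days

Base offense level for vandalism: 16.
A1 does not apply.
A2 applies (level before this adjustment is 16 ≥ 11, so +5): 16 + 5 = 21.
A3 applies (level before this adjustment is 21 ≥ 15, so +4): 21 + 4 = 25.
A4 applies: 25 − 3 = 22.
A5 does not apply.
A6 applies: 22 − 1 = 21.
A7 does not apply.
A8 applies: 21 + 3 = 24.
Level 24 exceeds the maximum of 23; capped at 23.
Final offense level: 23.
Criminal history: 7 prior points → Category 2 (7-9).
Level 23 falls in the 22-23 band.
Grid: Level 22-23 × Category 2 = 1230-1440 days.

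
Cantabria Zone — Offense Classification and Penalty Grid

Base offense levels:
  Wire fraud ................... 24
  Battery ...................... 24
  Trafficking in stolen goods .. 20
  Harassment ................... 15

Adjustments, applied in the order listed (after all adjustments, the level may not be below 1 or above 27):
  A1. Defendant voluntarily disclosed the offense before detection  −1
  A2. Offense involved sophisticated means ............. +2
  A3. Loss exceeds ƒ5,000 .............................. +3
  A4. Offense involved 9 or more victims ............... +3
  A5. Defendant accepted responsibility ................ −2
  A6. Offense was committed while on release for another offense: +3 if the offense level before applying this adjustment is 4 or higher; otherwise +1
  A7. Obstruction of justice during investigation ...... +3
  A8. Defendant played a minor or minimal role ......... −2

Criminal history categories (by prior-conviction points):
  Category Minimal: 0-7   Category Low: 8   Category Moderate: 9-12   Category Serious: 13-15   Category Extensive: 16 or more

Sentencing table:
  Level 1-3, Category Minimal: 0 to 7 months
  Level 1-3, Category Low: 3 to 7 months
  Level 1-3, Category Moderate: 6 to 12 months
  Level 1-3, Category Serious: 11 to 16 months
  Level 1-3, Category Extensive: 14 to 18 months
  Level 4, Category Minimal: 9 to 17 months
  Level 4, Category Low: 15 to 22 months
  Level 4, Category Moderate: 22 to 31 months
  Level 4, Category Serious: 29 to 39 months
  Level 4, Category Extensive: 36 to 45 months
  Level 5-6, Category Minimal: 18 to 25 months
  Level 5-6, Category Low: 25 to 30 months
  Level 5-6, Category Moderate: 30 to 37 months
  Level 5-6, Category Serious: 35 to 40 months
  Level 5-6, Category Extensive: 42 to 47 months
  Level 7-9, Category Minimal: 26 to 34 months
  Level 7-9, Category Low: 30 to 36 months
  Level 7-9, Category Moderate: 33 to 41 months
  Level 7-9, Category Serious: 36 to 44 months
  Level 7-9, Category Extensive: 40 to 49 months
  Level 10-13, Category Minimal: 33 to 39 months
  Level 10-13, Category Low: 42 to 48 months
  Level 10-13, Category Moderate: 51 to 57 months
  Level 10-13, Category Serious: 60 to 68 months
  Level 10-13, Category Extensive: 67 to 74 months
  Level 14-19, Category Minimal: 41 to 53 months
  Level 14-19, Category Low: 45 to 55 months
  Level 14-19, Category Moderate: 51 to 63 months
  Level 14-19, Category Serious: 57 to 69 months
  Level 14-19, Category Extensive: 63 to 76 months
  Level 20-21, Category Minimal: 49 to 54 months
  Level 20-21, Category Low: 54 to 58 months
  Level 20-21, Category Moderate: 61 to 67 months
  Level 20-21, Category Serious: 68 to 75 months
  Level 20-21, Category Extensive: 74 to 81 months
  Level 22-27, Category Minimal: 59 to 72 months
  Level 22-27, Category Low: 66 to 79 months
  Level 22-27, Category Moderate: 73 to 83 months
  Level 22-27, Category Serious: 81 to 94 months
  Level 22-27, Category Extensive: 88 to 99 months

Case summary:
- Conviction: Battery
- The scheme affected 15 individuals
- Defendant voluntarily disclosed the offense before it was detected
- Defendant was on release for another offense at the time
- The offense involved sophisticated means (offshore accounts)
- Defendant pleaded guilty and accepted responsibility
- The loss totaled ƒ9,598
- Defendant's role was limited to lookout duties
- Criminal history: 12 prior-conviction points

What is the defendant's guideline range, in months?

73-83 months

Base offense level for battery: 24.
A1 applies: 24 − 1 = 23.
A2 applies: 23 + 2 = 25.
A3 applies: 25 + 3 = 28.
A4 applies: 28 + 3 = 31.
A5 applies: 31 − 2 = 29.
A6 applies (level before this adjustment is 29 ≥ 4, so +3): 29 + 3 = 32.
A7 does not apply.
A8 applies: 32 − 2 = 30.
Level 30 exceeds the maximum of 27; capped at 27.
Final offense level: 27.
Criminal history: 12 prior points → Category Moderate (9-12).
Level 27 falls in the 22-27 band.
Grid: Level 22-27 × Category Moderate = 73-83 months.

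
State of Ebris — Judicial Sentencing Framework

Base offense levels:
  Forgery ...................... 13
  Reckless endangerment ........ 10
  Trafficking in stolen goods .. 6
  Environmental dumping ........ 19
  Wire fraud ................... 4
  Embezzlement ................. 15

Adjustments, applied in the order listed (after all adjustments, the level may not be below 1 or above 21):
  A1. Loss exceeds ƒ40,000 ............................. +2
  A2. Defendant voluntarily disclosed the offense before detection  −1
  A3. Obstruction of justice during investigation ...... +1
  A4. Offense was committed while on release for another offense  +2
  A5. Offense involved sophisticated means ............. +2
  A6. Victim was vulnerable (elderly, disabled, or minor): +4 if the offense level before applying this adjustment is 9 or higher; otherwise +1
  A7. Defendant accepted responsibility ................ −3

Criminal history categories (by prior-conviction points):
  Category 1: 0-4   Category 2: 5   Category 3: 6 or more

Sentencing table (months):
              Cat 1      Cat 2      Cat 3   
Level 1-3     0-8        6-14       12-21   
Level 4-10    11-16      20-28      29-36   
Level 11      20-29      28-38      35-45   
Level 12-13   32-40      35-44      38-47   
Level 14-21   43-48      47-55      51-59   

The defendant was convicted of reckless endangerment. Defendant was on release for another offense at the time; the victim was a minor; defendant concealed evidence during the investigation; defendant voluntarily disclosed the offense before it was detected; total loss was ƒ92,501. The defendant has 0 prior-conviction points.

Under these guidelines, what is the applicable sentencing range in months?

43-48 months

Base offense level for reckless endangerment: 10.
A1 applies: 10 + 2 = 12.
A2 applies: 12 − 1 = 11.
A3 applies: 11 + 1 = 12.
A4 applies: 12 + 2 = 14.
A6 applies (level before this adjustment is 14 ≥ 9, so +4): 14 + 4 = 18.
A7 does not apply.
Final offense level: 18.
Criminal history: 0 prior points → Category 1 (0-4).
Level 18 falls in the 14-21 band.
Grid: Level 14-21 × Category 1 = 43-48 months.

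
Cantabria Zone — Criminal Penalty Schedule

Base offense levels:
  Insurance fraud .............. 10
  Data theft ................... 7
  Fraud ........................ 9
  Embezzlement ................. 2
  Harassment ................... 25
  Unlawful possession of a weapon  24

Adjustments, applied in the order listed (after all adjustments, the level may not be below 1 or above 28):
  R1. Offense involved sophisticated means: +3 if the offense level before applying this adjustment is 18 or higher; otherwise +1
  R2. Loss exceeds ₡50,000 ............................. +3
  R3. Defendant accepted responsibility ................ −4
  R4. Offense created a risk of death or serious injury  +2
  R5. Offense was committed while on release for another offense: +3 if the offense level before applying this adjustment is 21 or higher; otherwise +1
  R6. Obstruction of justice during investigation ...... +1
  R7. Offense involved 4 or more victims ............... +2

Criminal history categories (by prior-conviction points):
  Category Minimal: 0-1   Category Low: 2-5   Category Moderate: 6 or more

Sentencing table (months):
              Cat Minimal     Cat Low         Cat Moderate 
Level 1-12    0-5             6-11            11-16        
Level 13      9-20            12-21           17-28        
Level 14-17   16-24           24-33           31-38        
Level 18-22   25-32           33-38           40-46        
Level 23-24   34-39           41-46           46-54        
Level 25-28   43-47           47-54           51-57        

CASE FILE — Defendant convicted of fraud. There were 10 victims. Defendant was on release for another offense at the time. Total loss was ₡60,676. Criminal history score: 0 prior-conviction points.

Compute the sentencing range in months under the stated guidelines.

16-24 months

Base offense level for fraud: 9.
R1 does not apply.
R2 applies: 9 + 3 = 12.
R3 does not apply.
R4 does not apply.
R5 applies (level before this adjustment is 12 < 21, so +1): 12 + 1 = 13.
R7 applies: 13 + 2 = 15.
Final offense level: 15.
Criminal history: 0 prior points → Category Minimal (0-1).
Level 15 falls in the 14-17 band.
Grid: Level 14-17 × Category Minimal = 16-24 months.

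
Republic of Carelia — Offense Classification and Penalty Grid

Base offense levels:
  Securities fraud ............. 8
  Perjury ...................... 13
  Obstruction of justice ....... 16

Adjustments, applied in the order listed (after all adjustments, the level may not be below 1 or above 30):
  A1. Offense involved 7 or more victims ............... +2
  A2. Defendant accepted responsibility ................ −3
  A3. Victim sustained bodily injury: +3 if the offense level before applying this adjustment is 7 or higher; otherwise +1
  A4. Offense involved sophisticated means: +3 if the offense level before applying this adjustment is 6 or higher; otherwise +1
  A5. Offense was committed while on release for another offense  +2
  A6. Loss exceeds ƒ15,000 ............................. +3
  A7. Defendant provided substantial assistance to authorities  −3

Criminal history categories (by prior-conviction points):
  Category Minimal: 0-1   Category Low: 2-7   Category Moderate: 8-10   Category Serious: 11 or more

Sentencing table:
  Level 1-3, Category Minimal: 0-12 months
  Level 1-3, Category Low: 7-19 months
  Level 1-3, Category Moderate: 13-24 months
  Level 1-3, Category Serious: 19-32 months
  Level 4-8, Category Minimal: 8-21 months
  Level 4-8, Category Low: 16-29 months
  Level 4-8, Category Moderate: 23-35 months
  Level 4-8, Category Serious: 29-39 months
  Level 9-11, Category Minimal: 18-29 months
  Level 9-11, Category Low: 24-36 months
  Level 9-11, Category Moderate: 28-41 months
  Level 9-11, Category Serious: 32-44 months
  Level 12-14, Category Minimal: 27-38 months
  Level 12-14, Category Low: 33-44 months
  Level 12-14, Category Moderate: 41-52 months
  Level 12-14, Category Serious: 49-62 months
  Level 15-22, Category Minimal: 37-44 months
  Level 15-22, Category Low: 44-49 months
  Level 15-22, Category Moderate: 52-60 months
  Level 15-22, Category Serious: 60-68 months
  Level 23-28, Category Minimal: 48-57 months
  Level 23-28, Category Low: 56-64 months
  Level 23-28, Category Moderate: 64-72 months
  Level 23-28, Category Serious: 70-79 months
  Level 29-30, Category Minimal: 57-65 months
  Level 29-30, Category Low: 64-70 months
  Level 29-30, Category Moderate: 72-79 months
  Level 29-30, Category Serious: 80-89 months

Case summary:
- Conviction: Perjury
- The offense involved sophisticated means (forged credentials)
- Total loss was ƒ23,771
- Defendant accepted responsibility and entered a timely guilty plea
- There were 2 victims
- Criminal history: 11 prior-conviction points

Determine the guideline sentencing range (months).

Base offense level for perjury: 13.
A1 does not apply.
A2 applies: 13 − 3 = 10.
A4 applies (level before this adjustment is 10 ≥ 6, so +3): 10 + 3 = 13.
A5 does not apply.
A6 applies: 13 + 3 = 16.
Final offense level: 16.
Criminal history: 11 prior points → Category Serious (11+).
Level 16 falls in the 15-22 band.
Grid: Level 15-22 × Category Serious = 60-68 months.

60-68 months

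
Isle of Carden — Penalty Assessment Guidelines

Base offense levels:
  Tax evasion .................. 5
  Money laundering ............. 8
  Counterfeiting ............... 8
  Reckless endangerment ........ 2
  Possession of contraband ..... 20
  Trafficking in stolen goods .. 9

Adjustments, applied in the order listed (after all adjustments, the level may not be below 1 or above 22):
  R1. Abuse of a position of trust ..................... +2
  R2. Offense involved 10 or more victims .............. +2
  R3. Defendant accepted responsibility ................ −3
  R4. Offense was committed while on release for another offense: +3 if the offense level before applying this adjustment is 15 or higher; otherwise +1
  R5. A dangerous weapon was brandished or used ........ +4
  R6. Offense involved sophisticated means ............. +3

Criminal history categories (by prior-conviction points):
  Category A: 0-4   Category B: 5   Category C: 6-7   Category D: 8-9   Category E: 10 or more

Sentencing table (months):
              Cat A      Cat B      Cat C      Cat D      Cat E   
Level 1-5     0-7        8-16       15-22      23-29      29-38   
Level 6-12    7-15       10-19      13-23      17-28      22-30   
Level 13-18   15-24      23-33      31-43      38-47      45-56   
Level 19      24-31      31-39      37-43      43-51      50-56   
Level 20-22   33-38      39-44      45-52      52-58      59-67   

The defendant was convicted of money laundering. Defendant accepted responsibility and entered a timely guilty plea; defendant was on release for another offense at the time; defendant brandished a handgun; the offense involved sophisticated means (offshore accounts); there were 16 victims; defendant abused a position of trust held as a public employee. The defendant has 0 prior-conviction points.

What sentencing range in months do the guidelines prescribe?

Base offense level for money laundering: 8.
R1 applies: 8 + 2 = 10.
R2 applies: 10 + 2 = 12.
R3 applies: 12 − 3 = 9.
R4 applies (level before this adjustment is 9 < 15, so +1): 9 + 1 = 10.
R5 applies: 10 + 4 = 14.
R6 applies: 14 + 3 = 17.
Final offense level: 17.
Criminal history: 0 prior points → Category A (0-4).
Level 17 falls in the 13-18 band.
Grid: Level 13-18 × Category A = 15-24 months.

15-24 months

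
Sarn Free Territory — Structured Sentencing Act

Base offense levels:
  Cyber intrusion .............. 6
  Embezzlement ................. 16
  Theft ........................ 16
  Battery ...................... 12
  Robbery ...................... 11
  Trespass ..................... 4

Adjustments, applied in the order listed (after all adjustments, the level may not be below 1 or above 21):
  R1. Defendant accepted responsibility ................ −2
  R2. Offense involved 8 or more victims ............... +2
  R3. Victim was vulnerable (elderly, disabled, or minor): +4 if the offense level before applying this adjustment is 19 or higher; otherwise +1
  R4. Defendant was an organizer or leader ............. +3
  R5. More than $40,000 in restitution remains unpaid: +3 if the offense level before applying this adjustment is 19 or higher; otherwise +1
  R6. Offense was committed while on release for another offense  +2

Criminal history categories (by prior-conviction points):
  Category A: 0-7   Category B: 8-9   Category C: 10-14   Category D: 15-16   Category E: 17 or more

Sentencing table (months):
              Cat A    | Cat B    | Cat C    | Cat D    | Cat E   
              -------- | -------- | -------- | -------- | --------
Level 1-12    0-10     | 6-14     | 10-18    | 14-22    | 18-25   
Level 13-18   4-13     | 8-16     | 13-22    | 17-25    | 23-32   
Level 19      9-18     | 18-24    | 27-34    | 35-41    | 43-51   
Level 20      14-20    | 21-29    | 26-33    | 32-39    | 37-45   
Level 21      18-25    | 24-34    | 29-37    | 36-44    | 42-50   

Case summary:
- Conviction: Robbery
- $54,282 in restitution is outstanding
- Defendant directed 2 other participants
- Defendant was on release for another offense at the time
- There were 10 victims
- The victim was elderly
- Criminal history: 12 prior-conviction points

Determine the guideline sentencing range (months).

Base offense level for robbery: 11.
R1 does not apply.
R2 applies: 11 + 2 = 13.
R3 applies (level before this adjustment is 13 < 19, so +1): 13 + 1 = 14.
R4 applies: 14 + 3 = 17.
R5 applies (level before this adjustment is 17 < 19, so +1): 17 + 1 = 18.
R6 applies: 18 + 2 = 20.
Final offense level: 20.
Criminal history: 12 prior points → Category C (10-14).
Level 20 falls in the 20 band.
Grid: Level 20 × Category C = 26-33 months.

26-33 months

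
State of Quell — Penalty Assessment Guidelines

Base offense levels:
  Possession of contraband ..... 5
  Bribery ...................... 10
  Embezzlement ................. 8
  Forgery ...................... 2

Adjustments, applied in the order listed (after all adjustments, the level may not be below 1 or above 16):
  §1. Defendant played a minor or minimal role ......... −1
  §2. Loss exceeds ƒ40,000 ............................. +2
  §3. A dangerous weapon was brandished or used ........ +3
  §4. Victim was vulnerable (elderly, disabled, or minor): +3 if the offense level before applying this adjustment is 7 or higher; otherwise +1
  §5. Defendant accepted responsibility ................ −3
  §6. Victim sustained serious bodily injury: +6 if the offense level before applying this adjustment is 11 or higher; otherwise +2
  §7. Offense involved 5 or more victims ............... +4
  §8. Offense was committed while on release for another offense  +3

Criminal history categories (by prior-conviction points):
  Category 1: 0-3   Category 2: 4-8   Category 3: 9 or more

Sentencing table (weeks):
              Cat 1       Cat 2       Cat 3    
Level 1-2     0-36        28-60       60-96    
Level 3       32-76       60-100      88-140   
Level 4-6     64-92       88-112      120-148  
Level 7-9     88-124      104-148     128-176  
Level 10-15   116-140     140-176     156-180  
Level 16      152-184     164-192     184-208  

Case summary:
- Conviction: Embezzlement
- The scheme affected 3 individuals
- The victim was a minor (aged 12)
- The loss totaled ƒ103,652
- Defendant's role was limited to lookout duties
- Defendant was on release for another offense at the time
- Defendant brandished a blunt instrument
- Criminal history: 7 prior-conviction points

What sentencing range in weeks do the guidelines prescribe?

164-192 weeks

Base offense level for embezzlement: 8.
§1 applies: 8 − 1 = 7.
§2 applies: 7 + 2 = 9.
§3 applies: 9 + 3 = 12.
§4 applies (level before this adjustment is 12 ≥ 7, so +3): 12 + 3 = 15.
§5 does not apply.
§8 applies: 15 + 3 = 18.
Level 18 exceeds the maximum of 16; capped at 16.
Final offense level: 16.
Criminal history: 7 prior points → Category 2 (4-8).
Level 16 falls in the 16 band.
Grid: Level 16 × Category 2 = 164-192 weeks.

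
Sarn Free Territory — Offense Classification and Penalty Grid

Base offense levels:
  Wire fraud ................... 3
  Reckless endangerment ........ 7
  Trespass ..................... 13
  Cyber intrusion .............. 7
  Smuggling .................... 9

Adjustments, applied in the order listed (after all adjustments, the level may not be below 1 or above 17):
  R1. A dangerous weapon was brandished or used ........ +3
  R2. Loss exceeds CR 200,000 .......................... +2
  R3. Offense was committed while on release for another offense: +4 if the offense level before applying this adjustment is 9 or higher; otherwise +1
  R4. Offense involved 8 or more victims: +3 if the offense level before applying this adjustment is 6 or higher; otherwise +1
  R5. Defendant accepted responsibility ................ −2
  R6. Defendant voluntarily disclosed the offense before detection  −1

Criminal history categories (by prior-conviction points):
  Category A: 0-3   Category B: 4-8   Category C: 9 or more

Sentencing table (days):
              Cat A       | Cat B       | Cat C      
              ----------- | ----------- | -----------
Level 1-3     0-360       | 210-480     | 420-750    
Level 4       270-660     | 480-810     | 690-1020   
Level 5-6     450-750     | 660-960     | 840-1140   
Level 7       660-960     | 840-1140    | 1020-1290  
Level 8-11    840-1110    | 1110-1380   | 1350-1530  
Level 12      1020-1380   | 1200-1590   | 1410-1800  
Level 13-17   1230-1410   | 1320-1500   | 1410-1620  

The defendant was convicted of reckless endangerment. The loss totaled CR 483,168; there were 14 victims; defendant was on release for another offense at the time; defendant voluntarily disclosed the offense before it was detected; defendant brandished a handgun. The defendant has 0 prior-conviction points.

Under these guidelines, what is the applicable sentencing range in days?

Base offense level for reckless endangerment: 7.
R1 applies: 7 + 3 = 10.
R2 applies: 10 + 2 = 12.
R3 applies (level before this adjustment is 12 ≥ 9, so +4): 12 + 4 = 16.
R4 applies (level before this adjustment is 16 ≥ 6, so +3): 16 + 3 = 19.
R5 does not apply.
R6 applies: 19 − 1 = 18.
Level 18 exceeds the maximum of 17; capped at 17.
Final offense level: 17.
Criminal history: 0 prior points → Category A (0-3).
Level 17 falls in the 13-17 band.
Grid: Level 13-17 × Category A = 1230-1410 days.

1230-1410 days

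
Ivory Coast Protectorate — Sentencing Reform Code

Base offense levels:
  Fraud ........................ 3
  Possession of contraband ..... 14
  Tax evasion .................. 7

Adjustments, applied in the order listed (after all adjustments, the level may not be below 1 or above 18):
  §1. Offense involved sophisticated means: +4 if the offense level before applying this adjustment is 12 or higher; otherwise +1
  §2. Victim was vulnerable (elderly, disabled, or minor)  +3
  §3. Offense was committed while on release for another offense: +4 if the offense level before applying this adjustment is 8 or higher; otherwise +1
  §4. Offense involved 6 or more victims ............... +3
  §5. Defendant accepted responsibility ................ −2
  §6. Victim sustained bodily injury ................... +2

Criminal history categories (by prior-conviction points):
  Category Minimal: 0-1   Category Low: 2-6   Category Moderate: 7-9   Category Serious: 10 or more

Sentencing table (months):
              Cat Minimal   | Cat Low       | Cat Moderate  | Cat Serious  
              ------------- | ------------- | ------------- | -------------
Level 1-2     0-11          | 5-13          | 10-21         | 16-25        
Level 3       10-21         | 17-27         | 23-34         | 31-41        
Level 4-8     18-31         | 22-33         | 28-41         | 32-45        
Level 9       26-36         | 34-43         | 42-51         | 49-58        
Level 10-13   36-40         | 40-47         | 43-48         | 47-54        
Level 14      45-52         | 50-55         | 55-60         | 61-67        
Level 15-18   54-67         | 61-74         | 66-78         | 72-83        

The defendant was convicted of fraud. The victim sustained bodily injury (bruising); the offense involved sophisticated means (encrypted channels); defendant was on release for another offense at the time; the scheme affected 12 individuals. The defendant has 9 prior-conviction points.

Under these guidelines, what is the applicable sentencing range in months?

43-48 months

Base offense level for fraud: 3.
§1 applies (level before this adjustment is 3 < 12, so +1): 3 + 1 = 4.
§2 does not apply.
§3 applies (level before this adjustment is 4 < 8, so +1): 4 + 1 = 5.
§4 applies: 5 + 3 = 8.
§5 does not apply.
§6 applies: 8 + 2 = 10.
Final offense level: 10.
Criminal history: 9 prior points → Category Moderate (7-9).
Level 10 falls in the 10-13 band.
Grid: Level 10-13 × Category Moderate = 43-48 months.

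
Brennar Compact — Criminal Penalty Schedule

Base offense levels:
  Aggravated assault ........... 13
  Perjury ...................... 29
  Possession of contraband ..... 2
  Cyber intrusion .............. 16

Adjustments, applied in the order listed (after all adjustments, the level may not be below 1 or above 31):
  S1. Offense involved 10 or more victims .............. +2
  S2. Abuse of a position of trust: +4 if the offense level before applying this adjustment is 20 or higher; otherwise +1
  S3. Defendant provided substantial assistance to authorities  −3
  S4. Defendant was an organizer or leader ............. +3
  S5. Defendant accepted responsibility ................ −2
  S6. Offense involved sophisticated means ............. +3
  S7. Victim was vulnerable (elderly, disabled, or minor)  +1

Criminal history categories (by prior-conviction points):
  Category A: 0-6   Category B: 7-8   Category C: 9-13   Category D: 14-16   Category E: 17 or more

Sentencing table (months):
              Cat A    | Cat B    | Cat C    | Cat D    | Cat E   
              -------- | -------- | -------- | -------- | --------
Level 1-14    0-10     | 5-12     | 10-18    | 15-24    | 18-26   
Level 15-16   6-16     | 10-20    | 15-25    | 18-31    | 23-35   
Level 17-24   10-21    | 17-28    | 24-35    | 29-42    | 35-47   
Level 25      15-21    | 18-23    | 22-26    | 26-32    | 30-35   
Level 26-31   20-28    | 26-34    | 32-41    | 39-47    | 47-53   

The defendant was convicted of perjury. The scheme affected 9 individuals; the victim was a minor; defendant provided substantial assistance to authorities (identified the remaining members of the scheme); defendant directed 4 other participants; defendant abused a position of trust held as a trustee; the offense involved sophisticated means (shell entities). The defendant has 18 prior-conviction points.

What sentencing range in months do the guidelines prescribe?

47-53 months

Base offense level for perjury: 29.
S1 does not apply.
S2 applies (level before this adjustment is 29 ≥ 20, so +4): 29 + 4 = 33.
S3 applies: 33 − 3 = 30.
S4 applies: 30 + 3 = 33.
S5 does not apply.
S6 applies: 33 + 3 = 36.
S7 applies: 36 + 1 = 37.
Level 37 exceeds the maximum of 31; capped at 31.
Final offense level: 31.
Criminal history: 18 prior points → Category E (17+).
Level 31 falls in the 26-31 band.
Grid: Level 26-31 × Category E = 47-53 months.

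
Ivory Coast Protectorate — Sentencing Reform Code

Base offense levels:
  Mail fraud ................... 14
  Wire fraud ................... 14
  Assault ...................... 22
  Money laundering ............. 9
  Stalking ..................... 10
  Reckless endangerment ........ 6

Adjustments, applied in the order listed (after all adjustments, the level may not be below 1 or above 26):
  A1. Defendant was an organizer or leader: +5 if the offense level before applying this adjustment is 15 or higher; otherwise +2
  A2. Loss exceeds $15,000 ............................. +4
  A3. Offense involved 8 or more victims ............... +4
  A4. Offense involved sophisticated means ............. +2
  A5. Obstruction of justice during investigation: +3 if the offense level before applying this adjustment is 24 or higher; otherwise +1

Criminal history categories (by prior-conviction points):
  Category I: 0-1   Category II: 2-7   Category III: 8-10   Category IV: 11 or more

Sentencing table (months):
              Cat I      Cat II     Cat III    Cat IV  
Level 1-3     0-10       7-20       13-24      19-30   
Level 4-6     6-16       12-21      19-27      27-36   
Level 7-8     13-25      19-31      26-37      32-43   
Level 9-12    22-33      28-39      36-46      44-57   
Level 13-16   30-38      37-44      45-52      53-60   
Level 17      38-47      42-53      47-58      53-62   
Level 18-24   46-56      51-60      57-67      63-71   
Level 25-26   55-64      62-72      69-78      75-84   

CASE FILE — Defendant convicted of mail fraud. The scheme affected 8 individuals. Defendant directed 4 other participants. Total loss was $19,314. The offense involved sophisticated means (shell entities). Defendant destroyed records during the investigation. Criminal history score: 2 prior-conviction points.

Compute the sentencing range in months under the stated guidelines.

62-72 months

Base offense level for mail fraud: 14.
A1 applies (level before this adjustment is 14 < 15, so +2): 14 + 2 = 16.
A2 applies: 16 + 4 = 20.
A3 applies: 20 + 4 = 24.
A4 applies: 24 + 2 = 26.
A5 applies (level before this adjustment is 26 ≥ 24, so +3): 26 + 3 = 29.
Level 29 exceeds the maximum of 26; capped at 26.
Final offense level: 26.
Criminal history: 2 prior points → Category II (2-7).
Level 26 falls in the 25-26 band.
Grid: Level 25-26 × Category II = 62-72 months.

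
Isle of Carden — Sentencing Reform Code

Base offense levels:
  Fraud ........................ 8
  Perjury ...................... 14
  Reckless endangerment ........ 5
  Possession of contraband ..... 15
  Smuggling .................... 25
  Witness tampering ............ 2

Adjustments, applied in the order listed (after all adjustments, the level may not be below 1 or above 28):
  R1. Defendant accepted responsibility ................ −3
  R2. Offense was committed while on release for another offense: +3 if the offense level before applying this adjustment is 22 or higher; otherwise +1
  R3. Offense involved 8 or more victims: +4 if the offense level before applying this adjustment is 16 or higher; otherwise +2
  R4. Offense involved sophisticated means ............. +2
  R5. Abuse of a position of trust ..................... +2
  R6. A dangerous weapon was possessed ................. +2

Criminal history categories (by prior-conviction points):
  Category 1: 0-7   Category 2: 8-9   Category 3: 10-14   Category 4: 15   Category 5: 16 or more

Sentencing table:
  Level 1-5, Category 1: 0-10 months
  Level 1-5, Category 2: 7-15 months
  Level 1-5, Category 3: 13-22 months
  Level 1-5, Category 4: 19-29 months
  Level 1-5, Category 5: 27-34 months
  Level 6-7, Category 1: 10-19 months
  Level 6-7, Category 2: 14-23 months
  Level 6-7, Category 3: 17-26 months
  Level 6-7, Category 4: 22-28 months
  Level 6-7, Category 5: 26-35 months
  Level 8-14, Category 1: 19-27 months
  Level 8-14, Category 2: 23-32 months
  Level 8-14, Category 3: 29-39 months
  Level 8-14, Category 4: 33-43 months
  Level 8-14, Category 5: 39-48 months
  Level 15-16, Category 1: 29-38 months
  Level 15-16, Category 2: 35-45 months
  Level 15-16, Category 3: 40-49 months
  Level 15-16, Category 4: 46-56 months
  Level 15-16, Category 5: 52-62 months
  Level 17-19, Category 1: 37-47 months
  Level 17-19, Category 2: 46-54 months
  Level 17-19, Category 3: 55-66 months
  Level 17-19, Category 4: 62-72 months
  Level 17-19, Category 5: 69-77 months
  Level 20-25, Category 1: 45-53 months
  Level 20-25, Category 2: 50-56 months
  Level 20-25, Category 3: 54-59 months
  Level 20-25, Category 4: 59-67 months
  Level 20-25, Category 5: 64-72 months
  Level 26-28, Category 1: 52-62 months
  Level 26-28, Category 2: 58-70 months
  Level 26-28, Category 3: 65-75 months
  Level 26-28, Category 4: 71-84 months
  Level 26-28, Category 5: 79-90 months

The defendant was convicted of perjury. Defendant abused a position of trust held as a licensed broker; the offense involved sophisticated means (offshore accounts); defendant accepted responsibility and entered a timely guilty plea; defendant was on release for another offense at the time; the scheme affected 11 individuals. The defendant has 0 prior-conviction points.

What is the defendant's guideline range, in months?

Base offense level for perjury: 14.
R1 applies: 14 − 3 = 11.
R2 applies (level before this adjustment is 11 < 22, so +1): 11 + 1 = 12.
R3 applies (level before this adjustment is 12 < 16, so +2): 12 + 2 = 14.
R4 applies: 14 + 2 = 16.
R5 applies: 16 + 2 = 18.
Final offense level: 18.
Criminal history: 0 prior points → Category 1 (0-7).
Level 18 falls in the 17-19 band.
Grid: Level 17-19 × Category 1 = 37-47 months.

37-47 months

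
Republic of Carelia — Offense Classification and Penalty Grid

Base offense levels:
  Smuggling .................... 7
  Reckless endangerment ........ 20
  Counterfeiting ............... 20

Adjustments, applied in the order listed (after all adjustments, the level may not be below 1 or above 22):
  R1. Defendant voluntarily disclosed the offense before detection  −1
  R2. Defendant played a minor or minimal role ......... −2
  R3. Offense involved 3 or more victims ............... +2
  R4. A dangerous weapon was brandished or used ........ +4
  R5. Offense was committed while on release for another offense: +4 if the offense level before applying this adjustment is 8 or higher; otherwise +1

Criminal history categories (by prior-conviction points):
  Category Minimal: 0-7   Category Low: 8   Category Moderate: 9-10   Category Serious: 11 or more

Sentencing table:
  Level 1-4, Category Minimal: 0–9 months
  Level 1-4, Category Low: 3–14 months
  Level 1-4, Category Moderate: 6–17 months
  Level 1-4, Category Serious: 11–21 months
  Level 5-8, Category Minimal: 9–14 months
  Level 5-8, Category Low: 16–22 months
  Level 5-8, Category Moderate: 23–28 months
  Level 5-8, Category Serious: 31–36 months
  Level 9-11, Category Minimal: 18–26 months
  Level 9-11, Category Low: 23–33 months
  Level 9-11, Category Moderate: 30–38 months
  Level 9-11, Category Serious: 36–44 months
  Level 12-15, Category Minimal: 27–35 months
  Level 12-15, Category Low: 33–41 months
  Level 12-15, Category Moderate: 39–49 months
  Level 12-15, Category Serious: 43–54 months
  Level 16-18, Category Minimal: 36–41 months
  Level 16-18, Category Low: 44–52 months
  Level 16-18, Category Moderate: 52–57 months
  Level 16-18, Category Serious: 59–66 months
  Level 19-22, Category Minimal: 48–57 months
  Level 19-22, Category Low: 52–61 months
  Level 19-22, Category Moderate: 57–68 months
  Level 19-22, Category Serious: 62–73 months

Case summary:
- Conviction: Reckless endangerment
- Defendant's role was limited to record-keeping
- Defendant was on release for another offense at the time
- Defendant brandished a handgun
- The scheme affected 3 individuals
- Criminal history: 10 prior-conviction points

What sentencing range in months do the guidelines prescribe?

Base offense level for reckless endangerment: 20.
R2 applies: 20 − 2 = 18.
R3 applies: 18 + 2 = 20.
R4 applies: 20 + 4 = 24.
R5 applies (level before this adjustment is 24 ≥ 8, so +4): 24 + 4 = 28.
Level 28 exceeds the maximum of 22; capped at 22.
Final offense level: 22.
Criminal history: 10 prior points → Category Moderate (9-10).
Level 22 falls in the 19-22 band.
Grid: Level 19-22 × Category Moderate = 57-68 months.

57-68 months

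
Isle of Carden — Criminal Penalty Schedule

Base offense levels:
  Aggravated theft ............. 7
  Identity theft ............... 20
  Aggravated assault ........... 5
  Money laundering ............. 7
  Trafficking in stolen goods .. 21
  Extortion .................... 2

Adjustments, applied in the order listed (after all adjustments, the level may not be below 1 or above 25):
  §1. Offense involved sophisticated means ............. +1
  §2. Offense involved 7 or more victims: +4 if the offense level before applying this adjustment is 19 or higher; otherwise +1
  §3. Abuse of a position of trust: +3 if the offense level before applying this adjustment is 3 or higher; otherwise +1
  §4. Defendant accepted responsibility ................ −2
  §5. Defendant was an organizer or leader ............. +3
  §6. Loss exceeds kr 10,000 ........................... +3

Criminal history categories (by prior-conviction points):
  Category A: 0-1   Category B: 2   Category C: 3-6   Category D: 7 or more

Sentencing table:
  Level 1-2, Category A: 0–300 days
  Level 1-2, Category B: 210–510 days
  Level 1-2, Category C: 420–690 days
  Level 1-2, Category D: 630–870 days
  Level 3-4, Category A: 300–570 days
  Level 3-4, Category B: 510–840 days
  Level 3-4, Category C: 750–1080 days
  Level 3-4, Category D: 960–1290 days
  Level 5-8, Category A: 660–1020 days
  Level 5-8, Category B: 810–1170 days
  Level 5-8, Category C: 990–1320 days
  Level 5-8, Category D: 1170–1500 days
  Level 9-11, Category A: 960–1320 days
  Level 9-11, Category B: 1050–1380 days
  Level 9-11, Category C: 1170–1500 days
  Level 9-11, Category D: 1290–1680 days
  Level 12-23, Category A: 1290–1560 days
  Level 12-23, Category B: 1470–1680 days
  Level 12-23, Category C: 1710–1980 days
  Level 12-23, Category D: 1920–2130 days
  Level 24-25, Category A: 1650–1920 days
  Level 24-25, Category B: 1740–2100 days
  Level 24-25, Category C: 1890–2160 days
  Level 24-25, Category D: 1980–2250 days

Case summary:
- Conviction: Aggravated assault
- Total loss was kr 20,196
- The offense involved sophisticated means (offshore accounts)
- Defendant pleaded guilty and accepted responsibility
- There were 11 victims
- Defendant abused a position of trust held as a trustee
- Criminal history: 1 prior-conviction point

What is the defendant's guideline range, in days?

960-1320 days

Base offense level for aggravated assault: 5.
§1 applies: 5 + 1 = 6.
§2 applies (level before this adjustment is 6 < 19, so +1): 6 + 1 = 7.
§3 applies (level before this adjustment is 7 ≥ 3, so +3): 7 + 3 = 10.
§4 applies: 10 − 2 = 8.
§6 applies: 8 + 3 = 11.
Final offense level: 11.
Criminal history: 1 prior point → Category A (0-1).
Level 11 falls in the 9-11 band.
Grid: Level 9-11 × Category A = 960-1320 days.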